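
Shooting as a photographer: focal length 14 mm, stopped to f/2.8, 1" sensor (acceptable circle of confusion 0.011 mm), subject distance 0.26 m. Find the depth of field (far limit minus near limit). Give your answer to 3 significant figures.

Hyperfocal distance H = f²/(N·c) + f = 14²/(2.8 × 0.011) + 14 = 196/0.0308 + 14 ≈ 6377.6 mm ≈ 6.378 m.
Near limit Dn = s·(H − f)/(H + s − 2f) = 260 × (6377.6 − 14) / (6377.6 + 260 − 2 × 14) = 260 × 6363.6 / 6609.6 ≈ 250.323 mm.
Far limit Df = s·(H − f)/(H − s) = 260 × (6377.6 − 14) / (6377.6 − 260) = 260 × 6363.6 / 6117.6 ≈ 270.455 mm.
Depth of field = Df − Dn = 270.455 − 250.323 ≈ 20.132 mm.

20.1 mm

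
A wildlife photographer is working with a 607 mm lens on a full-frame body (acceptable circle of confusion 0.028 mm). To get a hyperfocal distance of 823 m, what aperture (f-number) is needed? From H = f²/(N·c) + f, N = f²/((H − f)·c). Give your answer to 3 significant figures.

Rearrange H = f²/(N·c) + f for N: N = f² / ((H − f)·c).
N = 607² / ((823000 − 607) × 0.028) = 368449 / 23027 ≈ 16.

f/16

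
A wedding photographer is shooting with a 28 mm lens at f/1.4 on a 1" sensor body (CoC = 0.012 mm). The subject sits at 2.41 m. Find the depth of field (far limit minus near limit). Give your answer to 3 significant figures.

247 mm

Hyperfocal distance H = f²/(N·c) + f = 28²/(1.4 × 0.012) + 28 = 784/0.0168 + 28 ≈ 46694.7 mm ≈ 46.69 m.
Near limit Dn = s·(H − f)/(H + s − 2f) = 2410 × (46694.7 − 28) / (46694.7 + 2410 − 2 × 28) = 2410 × 46666.7 / 49048.7 ≈ 2292.96 mm.
Far limit Df = s·(H − f)/(H − s) = 2410 × (46694.7 − 28) / (46694.7 − 2410) = 2410 × 46666.7 / 44284.7 ≈ 2539.63 mm.
Depth of field = Df − Dn = 2539.63 − 2292.96 ≈ 246.67 mm.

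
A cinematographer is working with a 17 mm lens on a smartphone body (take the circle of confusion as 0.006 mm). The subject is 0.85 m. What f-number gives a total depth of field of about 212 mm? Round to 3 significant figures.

Write h = H − f = f²/(N·c). The thin-lens limits are Dn = s·h/(h + (s−f)) and Df = s·h/(h − (s−f)), so DoF = Df − Dn = 2·s·(s−f)·h / (h² − (s−f)²).
That is a quadratic in h: DoF·h² − 2·s·(s−f)·h − DoF·(s−f)² = 0 ⇒ h = (s−f)·(s + √(s² + DoF²)) / DoF = 833 × (850 + √(850² + 212²)) / 212 = 833 × (850 + 876.039) / 212 ≈ 6782.0 mm.
Then N = f²/(c·h) = 17² / (0.006 × 6782.0) = 289 / 40.692 ≈ 7.10.

f/7.10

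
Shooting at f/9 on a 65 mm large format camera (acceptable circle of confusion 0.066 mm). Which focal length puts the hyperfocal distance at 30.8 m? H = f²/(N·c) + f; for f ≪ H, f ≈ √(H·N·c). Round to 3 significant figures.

135 mm

From H = f²/(N·c) + f, with f ≪ H: f ≈ √(H·N·c) = √(30800 × 9 × 0.066) = √18295 ≈ 135.3 mm.
The +f correction barely moves this — solving exactly, f² + N·c·f − N·c·H = 0 ⇒ f = (−N·c + √((N·c)² + 4·N·c·H))/2 = (−0.594 + √73181)/2 ≈ 134.96 mm, so f ≈ 135 mm.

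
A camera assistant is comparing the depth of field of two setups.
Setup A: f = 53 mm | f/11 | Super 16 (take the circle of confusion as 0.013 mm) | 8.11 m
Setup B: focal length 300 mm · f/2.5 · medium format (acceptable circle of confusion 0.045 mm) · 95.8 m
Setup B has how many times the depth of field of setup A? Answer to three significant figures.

2.90

Setup A: H = 53²/(11×0.013) + 53 ≈ 19696.4 mm; DoF = Df − Dn = 13749.6 − 5751.1 ≈ 7998.5 mm.
Setup B: H = 300²/(2.5×0.045) + 300 ≈ 800300.0 mm; DoF = Df − Dn = 108786 − 85583 ≈ 23203 mm.
Ratio = 23203 / 7998.5 ≈ 2.90.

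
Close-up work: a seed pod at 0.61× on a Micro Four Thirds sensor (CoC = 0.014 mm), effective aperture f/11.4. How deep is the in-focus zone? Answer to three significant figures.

At magnification m, DoF ≈ 2·N_eff·c/m² = 2 × 11.4 × 0.014 / 0.61² = 0.3192 / 0.3721 ≈ 0.858 mm.

0.858 mm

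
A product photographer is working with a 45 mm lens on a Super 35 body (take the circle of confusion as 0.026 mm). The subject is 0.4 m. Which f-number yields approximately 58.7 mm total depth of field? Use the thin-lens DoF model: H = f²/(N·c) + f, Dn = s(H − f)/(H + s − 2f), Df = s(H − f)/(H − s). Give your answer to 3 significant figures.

f/16

Write h = H − f = f²/(N·c). The thin-lens limits are Dn = s·h/(h + (s−f)) and Df = s·h/(h − (s−f)), so DoF = Df − Dn = 2·s·(s−f)·h / (h² − (s−f)²).
That is a quadratic in h: DoF·h² − 2·s·(s−f)·h − DoF·(s−f)² = 0 ⇒ h = (s−f)·(s + √(s² + DoF²)) / DoF = 355 × (400 + √(400² + 58.7²)) / 58.7 = 355 × (400 + 404.284) / 58.7 ≈ 4864.1 mm.
Then N = f²/(c·h) = 45² / (0.026 × 4864.1) = 2025 / 126.47 ≈ 16.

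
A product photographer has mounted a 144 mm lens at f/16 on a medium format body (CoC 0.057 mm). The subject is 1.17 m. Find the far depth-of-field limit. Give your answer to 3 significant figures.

Hyperfocal distance H = f²/(N·c) + f = 144²/(16 × 0.057) + 144 = 20736/0.912 + 144 ≈ 22880.8 mm ≈ 22.88 m.
Far limit Df = s·(H − f)/(H − s) = 1170 × (22880.8 − 144) / (22880.8 − 1170) = 1170 × 22736.8 / 21710.8 ≈ 1225.3 mm ≈ 1.23 m.

1.23 m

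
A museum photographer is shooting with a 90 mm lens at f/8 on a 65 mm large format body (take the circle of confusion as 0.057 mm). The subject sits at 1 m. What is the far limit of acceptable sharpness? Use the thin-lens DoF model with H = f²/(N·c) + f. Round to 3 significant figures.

Hyperfocal distance H = f²/(N·c) + f = 90²/(8 × 0.057) + 90 = 8100/0.456 + 90 ≈ 17853.2 mm ≈ 17.85 m.
Far limit Df = s·(H − f)/(H − s) = 1000 × (17853.2 − 90) / (17853.2 − 1000) = 1000 × 17763.2 / 16853.2 ≈ 1054.0 mm ≈ 1.05 m.

1.05 m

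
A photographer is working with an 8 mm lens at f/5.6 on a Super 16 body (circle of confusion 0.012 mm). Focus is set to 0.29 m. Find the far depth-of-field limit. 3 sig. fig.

412 mm

Hyperfocal distance H = f²/(N·c) + f = 8²/(5.6 × 0.012) + 8 = 64/0.0672 + 8 ≈ 960.4 mm ≈ 0.960 m.
Far limit Df = s·(H − f)/(H − s) = 290 × (960.4 − 8) / (960.4 − 290) = 290 × 952.4 / 670.4 ≈ 411.99 mm.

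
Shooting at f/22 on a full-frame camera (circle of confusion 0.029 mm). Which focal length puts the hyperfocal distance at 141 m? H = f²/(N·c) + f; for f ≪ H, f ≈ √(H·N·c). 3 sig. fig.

From H = f²/(N·c) + f, with f ≪ H: f ≈ √(H·N·c) = √(141000 × 22 × 0.029) = √89958 ≈ 299.9 mm.
The +f correction barely moves this — solving exactly, f² + N·c·f − N·c·H = 0 ⇒ f = (−N·c + √((N·c)² + 4·N·c·H))/2 = (−0.638 + √359832)/2 ≈ 299.61 mm, so f ≈ 300 mm.

300 mm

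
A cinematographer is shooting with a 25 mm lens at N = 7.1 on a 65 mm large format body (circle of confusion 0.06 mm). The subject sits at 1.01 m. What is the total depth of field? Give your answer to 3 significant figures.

2.47 m

Hyperfocal distance H = f²/(N·c) + f = 25²/(7.1 × 0.06) + 25 = 625/0.426 + 25 ≈ 1492.1 mm ≈ 1.492 m.
Near limit Dn = s·(H − f)/(H + s − 2f) = 1010 × (1492.1 − 25) / (1492.1 + 1010 − 2 × 25) = 1010 × 1467.1 / 2452.1 ≈ 604.3 mm.
Far limit Df = s·(H − f)/(H − s) = 1010 × (1492.1 − 25) / (1492.1 − 1010) = 1010 × 1467.1 / 482.1 ≈ 3073.4 mm.
Depth of field = Df − Dn = 3073.4 − 604.3 ≈ 2469.1 mm ≈ 2.47 m.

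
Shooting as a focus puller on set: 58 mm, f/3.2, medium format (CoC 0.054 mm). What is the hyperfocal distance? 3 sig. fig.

19.5 m

Hyperfocal distance H = f²/(N·c) + f = 58²/(3.2 × 0.054) + 58 = 3364/0.1728 + 58 ≈ 19525.6 mm ≈ 19.5 m.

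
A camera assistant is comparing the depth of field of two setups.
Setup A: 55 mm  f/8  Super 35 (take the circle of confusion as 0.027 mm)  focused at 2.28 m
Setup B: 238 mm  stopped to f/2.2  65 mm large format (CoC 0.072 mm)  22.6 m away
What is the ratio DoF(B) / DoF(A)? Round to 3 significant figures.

3.82

Setup A: H = 55²/(8×0.027) + 55 ≈ 14059.6 mm; DoF = Df − Dn = 2710.66 − 1967.42 ≈ 743.24 mm.
Setup B: H = 238²/(2.2×0.072) + 238 ≈ 357839.0 mm; DoF = Df − Dn = 24107.5 − 21269.9 ≈ 2837.6 mm.
Ratio = 2837.6 / 743.24 ≈ 3.82.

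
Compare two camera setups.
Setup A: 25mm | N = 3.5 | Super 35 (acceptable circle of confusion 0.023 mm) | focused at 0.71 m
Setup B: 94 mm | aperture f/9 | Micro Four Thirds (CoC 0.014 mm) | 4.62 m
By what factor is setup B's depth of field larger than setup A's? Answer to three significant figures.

Setup A: H = 25²/(3.5×0.023) + 25 ≈ 7789.0 mm; DoF = Df − Dn = 778.70 − 652.44 ≈ 126.26 mm.
Setup B: H = 94²/(9×0.014) + 94 ≈ 70221.0 mm; DoF = Df − Dn = 4938.75 − 4339.90 ≈ 598.85 mm.
Ratio = 598.85 / 126.26 ≈ 4.74.

4.74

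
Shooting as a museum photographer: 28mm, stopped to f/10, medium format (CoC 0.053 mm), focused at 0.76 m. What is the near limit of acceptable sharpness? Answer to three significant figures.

Hyperfocal distance H = f²/(N·c) + f = 28²/(10 × 0.053) + 28 = 784/0.53 + 28 ≈ 1507.2 mm ≈ 1.507 m.
Near limit Dn = s·(H − f)/(H + s − 2f) = 760 × (1507.2 − 28) / (1507.2 + 760 − 2 × 28) = 760 × 1479.2 / 2211.2 ≈ 508.41 mm ≈ 0.508 m.

0.508 m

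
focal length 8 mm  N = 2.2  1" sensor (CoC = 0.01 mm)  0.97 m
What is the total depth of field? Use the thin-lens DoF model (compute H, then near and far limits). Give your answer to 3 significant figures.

0.720 m

Hyperfocal distance H = f²/(N·c) + f = 8²/(2.2 × 0.01) + 8 = 64/0.022 + 8 ≈ 2917.1 mm ≈ 2.917 m.
Near limit Dn = s·(H − f)/(H + s − 2f) = 970 × (2917.1 − 8) / (2917.1 + 970 − 2 × 8) = 970 × 2909.1 / 3871.1 ≈ 728.95 mm.
Far limit Df = s·(H − f)/(H − s) = 970 × (2917.1 − 8) / (2917.1 − 970) = 970 × 2909.1 / 1947.1 ≈ 1449.25 mm.
Depth of field = Df − Dn = 1449.25 − 728.95 ≈ 720.30 mm ≈ 0.720 m.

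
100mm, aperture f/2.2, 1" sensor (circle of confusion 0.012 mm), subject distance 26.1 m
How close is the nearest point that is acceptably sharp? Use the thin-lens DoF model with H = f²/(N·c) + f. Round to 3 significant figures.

24.4 m

Hyperfocal distance H = f²/(N·c) + f = 100²/(2.2 × 0.012) + 100 = 10000/0.0264 + 100 ≈ 378887.9 mm ≈ 378.9 m.
Near limit Dn = s·(H − f)/(H + s − 2f) = 26100 × (378887.9 − 100) / (378887.9 + 26100 − 2 × 100) = 26100 × 378787.9 / 404787.9 ≈ 24424 mm ≈ 24.4 m.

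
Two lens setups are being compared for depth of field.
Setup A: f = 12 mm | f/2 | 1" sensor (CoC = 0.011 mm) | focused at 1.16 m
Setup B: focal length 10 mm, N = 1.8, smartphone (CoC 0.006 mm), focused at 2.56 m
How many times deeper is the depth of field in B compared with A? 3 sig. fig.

Setup A: H = 12²/(2×0.011) + 12 ≈ 6557.5 mm; DoF = Df − Dn = 1406.72 − 986.91 ≈ 419.81 mm.
Setup B: H = 10²/(1.8×0.006) + 10 ≈ 9269.3 mm; DoF = Df − Dn = 3533.0 − 2007.2 ≈ 1525.8 mm.
Ratio = 1525.8 / 419.81 ≈ 3.63.

3.63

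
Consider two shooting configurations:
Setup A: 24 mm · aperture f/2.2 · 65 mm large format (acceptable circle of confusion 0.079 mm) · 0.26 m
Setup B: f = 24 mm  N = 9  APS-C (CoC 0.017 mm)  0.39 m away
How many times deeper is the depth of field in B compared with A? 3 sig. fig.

2.06

Setup A: H = 24²/(2.2×0.079) + 24 ≈ 3338.2 mm; DoF = Df − Dn = 279.934 − 242.716 ≈ 37.218 mm.
Setup B: H = 24²/(9×0.017) + 24 ≈ 3788.7 mm; DoF = Df − Dn = 431.998 − 355.444 ≈ 76.554 mm.
Ratio = 76.554 / 37.218 ≈ 2.06.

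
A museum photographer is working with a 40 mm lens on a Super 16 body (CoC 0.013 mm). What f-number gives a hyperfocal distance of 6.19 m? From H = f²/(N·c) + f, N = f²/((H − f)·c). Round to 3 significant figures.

f/20

Rearrange H = f²/(N·c) + f for N: N = f² / ((H − f)·c).
N = 40² / ((6190 − 40) × 0.013) = 1600 / 79.95 ≈ 20.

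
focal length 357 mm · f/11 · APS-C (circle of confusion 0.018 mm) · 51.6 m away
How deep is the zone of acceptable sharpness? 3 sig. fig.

8.27 m

Hyperfocal distance H = f²/(N·c) + f = 357²/(11 × 0.018) + 357 = 127449/0.198 + 357 ≈ 644038.8 mm ≈ 644.0 m.
Near limit Dn = s·(H − f)/(H + s − 2f) = 51600 × (644038.8 − 357) / (644038.8 + 51600 − 2 × 357) = 51600 × 643681.8 / 694924.8 ≈ 47795.1 mm.
Far limit Df = s·(H − f)/(H − s) = 51600 × (644038.8 − 357) / (644038.8 − 51600) = 51600 × 643681.8 / 592438.8 ≈ 56063.1 mm.
Depth of field = Df − Dn = 56063.1 − 47795.1 ≈ 8268.0 mm ≈ 8.27 m.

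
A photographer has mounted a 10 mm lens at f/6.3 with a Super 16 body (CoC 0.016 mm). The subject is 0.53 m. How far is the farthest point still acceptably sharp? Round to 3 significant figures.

1.11 m

Hyperfocal distance H = f²/(N·c) + f = 10²/(6.3 × 0.016) + 10 = 100/0.1008 + 10 ≈ 1002.1 mm ≈ 1.002 m.
Far limit Df = s·(H − f)/(H − s) = 530 × (1002.1 − 10) / (1002.1 − 530) = 530 × 992.1 / 472.1 ≈ 1113.8 mm ≈ 1.11 m.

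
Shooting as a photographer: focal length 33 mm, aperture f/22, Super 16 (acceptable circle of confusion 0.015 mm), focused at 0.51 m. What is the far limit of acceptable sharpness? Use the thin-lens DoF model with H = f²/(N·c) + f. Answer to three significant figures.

0.596 m

Hyperfocal distance H = f²/(N·c) + f = 33²/(22 × 0.015) + 33 = 1089/0.33 + 33 ≈ 3333.0 mm ≈ 3.333 m.
Far limit Df = s·(H − f)/(H − s) = 510 × (3333.0 − 33) / (3333.0 − 510) = 510 × 3300.0 / 2823.0 ≈ 596.17 mm ≈ 0.596 m.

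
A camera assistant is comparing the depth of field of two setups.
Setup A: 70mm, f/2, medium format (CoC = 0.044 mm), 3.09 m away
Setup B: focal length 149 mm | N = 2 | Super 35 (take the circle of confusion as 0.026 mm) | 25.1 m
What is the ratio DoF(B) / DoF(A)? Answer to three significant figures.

8.76

Setup A: H = 70²/(2×0.044) + 70 ≈ 55751.8 mm; DoF = Df − Dn = 3267.20 − 2931.03 ≈ 336.17 mm.
Setup B: H = 149²/(2×0.026) + 149 ≈ 427091.3 mm; DoF = Df − Dn = 26657.9 − 23714.1 ≈ 2943.8 mm.
Ratio = 2943.8 / 336.17 ≈ 8.76.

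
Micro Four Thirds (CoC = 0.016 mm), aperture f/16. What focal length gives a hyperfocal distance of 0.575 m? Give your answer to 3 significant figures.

12.0 mm

From H = f²/(N·c) + f, with f ≪ H: f ≈ √(H·N·c) = √(575 × 16 × 0.016) = √147.20 ≈ 12.13 mm.
Exact: f² + N·c·f − N·c·H = 0 ⇒ f = (−N·c + √((N·c)² + 4·N·c·H))/2 = (−0.256 + √588.87)/2 ≈ 12.005 mm ≈ 12.0 mm.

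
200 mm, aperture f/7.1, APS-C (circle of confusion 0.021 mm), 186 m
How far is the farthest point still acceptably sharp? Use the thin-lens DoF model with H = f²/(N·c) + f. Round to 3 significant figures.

605 m

Hyperfocal distance H = f²/(N·c) + f = 200²/(7.1 × 0.021) + 200 = 40000/0.1491 + 200 ≈ 268476.3 mm ≈ 268.5 m.
Far limit Df = s·(H − f)/(H − s) = 186000 × (268476.3 − 200) / (268476.3 − 186000) = 186000 × 268276.3 / 82476.3 ≈ 605015 mm ≈ 605 m.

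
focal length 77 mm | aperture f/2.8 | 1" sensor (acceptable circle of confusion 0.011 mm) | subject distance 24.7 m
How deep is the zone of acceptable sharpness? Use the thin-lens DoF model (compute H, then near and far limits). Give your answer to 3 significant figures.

Hyperfocal distance H = f²/(N·c) + f = 77²/(2.8 × 0.011) + 77 = 5929/0.0308 + 77 ≈ 192577.0 mm ≈ 192.6 m.
Near limit Dn = s·(H − f)/(H + s − 2f) = 24700 × (192577.0 − 77) / (192577.0 + 24700 − 2 × 77) = 24700 × 192500.0 / 217123.0 ≈ 21898.9 mm.
Far limit Df = s·(H − f)/(H − s) = 24700 × (192577.0 − 77) / (192577.0 − 24700) = 24700 × 192500.0 / 167877.0 ≈ 28322.8 mm.
Depth of field = Df − Dn = 28322.8 − 21898.9 ≈ 6423.9 mm ≈ 6.42 m.

6.42 m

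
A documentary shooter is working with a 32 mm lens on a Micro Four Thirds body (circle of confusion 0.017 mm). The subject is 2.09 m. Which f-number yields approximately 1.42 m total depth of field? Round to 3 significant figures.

Write h = H − f = f²/(N·c). The thin-lens limits are Dn = s·h/(h + (s−f)) and Df = s·h/(h − (s−f)), so DoF = Df − Dn = 2·s·(s−f)·h / (h² − (s−f)²).
That is a quadratic in h: DoF·h² − 2·s·(s−f)·h − DoF·(s−f)² = 0 ⇒ h = (s−f)·(s + √(s² + DoF²)) / DoF = 2058 × (2090 + √(2090² + 1420²)) / 1420 = 2058 × (2090 + 2526.76) / 1420 ≈ 6691.0 mm.
Then N = f²/(c·h) = 32² / (0.017 × 6691.0) = 1024 / 113.75 ≈ 9.

f/9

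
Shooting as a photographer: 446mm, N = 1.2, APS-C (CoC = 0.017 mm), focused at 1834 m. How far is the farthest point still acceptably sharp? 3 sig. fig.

Hyperfocal distance H = f²/(N·c) + f = 446²/(1.2 × 0.017) + 446 = 198916/0.0204 + 446 ≈ 9751230.3 mm ≈ 9751 m.
Far limit Df = s·(H − f)/(H − s) = 1834000 × (9751230.3 − 446) / (9751230.3 − 1834000) = 1834000 × 9750784.3 / 7917230.3 ≈ 2258737 mm ≈ 2260 m.

2260 m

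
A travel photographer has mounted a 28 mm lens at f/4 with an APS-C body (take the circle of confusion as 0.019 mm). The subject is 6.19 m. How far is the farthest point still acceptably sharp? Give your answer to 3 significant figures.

15.4 m

Hyperfocal distance H = f²/(N·c) + f = 28²/(4 × 0.019) + 28 = 784/0.076 + 28 ≈ 10343.8 mm ≈ 10.34 m.
Far limit Df = s·(H − f)/(H − s) = 6190 × (10343.8 − 28) / (10343.8 − 6190) = 6190 × 10315.8 / 4153.8 ≈ 15373 mm ≈ 15.4 m.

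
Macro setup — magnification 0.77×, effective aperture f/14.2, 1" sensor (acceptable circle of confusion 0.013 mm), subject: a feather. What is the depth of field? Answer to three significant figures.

0.623 mm

At magnification m, DoF ≈ 2·N_eff·c/m² = 2 × 14.2 × 0.013 / 0.77² = 0.3692 / 0.5929 ≈ 0.623 mm.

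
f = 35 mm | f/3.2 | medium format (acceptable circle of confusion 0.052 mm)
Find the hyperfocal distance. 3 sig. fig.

7.40 m

Hyperfocal distance H = f²/(N·c) + f = 35²/(3.2 × 0.052) + 35 = 1225/0.1664 + 35 ≈ 7396.8 mm ≈ 7.40 m.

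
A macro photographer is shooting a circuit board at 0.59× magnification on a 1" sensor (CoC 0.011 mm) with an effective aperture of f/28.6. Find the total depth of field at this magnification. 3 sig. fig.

At magnification m, DoF ≈ 2·N_eff·c/m² = 2 × 28.6 × 0.011 / 0.59² = 0.6292 / 0.3481 ≈ 1.81 mm.

1.81 mm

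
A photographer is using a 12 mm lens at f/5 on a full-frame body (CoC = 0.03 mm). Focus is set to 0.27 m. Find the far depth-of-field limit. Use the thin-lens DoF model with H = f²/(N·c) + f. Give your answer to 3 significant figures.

369 mm

Hyperfocal distance H = f²/(N·c) + f = 12²/(5 × 0.03) + 12 = 144/0.15 + 12 ≈ 972.0 mm ≈ 0.972 m.
Far limit Df = s·(H − f)/(H − s) = 270 × (972.0 − 12) / (972.0 − 270) = 270 × 960.0 / 702.0 ≈ 369.23 mm.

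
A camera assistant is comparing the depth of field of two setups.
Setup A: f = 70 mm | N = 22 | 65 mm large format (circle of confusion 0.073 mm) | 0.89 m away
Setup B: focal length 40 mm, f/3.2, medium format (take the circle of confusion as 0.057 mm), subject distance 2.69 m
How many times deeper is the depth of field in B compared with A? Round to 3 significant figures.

3.47

Setup A: H = 70²/(22×0.073) + 70 ≈ 3121.1 mm; DoF = Df − Dn = 1217.11 − 701.47 ≈ 515.64 mm.
Setup B: H = 40²/(3.2×0.057) + 40 ≈ 8811.9 mm; DoF = Df − Dn = 3854.4 − 2065.9 ≈ 1788.5 mm.
Ratio = 1788.5 / 515.64 ≈ 3.47.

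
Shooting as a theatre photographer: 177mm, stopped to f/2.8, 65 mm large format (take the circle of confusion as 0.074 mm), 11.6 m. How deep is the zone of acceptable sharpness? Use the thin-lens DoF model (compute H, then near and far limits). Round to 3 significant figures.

1.76 m

Hyperfocal distance H = f²/(N·c) + f = 177²/(2.8 × 0.074) + 177 = 31329/0.2072 + 177 ≈ 151378.7 mm ≈ 151.4 m.
Near limit Dn = s·(H − f)/(H + s − 2f) = 11600 × (151378.7 − 177) / (151378.7 + 11600 − 2 × 177) = 11600 × 151201.7 / 162624.7 ≈ 10785.2 mm.
Far limit Df = s·(H − f)/(H − s) = 11600 × (151378.7 − 177) / (151378.7 − 11600) = 11600 × 151201.7 / 139778.7 ≈ 12548.0 mm.
Depth of field = Df − Dn = 12548.0 − 10785.2 ≈ 1762.8 mm ≈ 1.76 m.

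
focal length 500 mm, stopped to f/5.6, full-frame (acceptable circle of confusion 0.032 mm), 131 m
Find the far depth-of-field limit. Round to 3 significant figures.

145 m

Hyperfocal distance H = f²/(N·c) + f = 500²/(5.6 × 0.032) + 500 = 250000/0.1792 + 500 ≈ 1395589.3 mm ≈ 1396 m.
Far limit Df = s·(H − f)/(H − s) = 131000 × (1395589.3 − 500) / (1395589.3 − 131000) = 131000 × 1395089.3 / 1264589.3 ≈ 144519 mm ≈ 145 m.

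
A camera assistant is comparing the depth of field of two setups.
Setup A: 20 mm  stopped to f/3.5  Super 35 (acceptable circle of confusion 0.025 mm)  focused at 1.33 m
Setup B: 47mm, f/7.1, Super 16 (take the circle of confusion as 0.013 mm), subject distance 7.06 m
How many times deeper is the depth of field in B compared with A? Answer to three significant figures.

Setup A: H = 20²/(3.5×0.025) + 20 ≈ 4591.4 mm; DoF = Df − Dn = 1864.21 − 1033.76 ≈ 830.45 mm.
Setup B: H = 47²/(7.1×0.013) + 47 ≈ 23979.8 mm; DoF = Df − Dn = 9986.3 − 5460.0 ≈ 4526.3 mm.
Ratio = 4526.3 / 830.45 ≈ 5.45.

5.45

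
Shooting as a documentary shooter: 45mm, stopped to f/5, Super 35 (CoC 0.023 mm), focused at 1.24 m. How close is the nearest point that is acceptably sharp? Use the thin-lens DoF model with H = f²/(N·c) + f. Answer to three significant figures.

Hyperfocal distance H = f²/(N·c) + f = 45²/(5 × 0.023) + 45 = 2025/0.115 + 45 ≈ 17653.7 mm ≈ 17.65 m.
Near limit Dn = s·(H − f)/(H + s − 2f) = 1240 × (17653.7 − 45) / (17653.7 + 1240 − 2 × 45) = 1240 × 17608.7 / 18803.7 ≈ 1161.2 mm ≈ 1.16 m.

1.16 m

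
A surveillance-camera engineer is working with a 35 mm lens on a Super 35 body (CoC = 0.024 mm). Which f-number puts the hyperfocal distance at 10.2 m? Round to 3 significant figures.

Rearrange H = f²/(N·c) + f for N: N = f² / ((H − f)·c).
N = 35² / ((10200 − 35) × 0.024) = 1225 / 244.0 ≈ 5.02.

f/5.02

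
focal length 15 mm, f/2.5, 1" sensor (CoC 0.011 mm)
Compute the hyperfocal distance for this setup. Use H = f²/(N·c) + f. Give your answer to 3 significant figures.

Hyperfocal distance H = f²/(N·c) + f = 15²/(2.5 × 0.011) + 15 = 225/0.0275 + 15 ≈ 8196.8 mm ≈ 8.20 m.

8.20 m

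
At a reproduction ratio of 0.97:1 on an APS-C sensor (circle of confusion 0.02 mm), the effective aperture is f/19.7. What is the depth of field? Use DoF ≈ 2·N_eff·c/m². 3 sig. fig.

0.837 mm

At magnification m, DoF ≈ 2·N_eff·c/m² = 2 × 19.7 × 0.02 / 0.97² = 0.788 / 0.9409 ≈ 0.837 mm.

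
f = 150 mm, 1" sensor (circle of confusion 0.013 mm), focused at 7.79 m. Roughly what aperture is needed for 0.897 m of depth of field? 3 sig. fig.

Write h = H − f = f²/(N·c). The thin-lens limits are Dn = s·h/(h + (s−f)) and Df = s·h/(h − (s−f)), so DoF = Df − Dn = 2·s·(s−f)·h / (h² − (s−f)²).
That is a quadratic in h: DoF·h² − 2·s·(s−f)·h − DoF·(s−f)² = 0 ⇒ h = (s−f)·(s + √(s² + DoF²)) / DoF = 7640 × (7790 + √(7790² + 897²)) / 897 = 7640 × (7790 + 7841.47) / 897 ≈ 133138 mm.
Then N = f²/(c·h) = 150² / (0.013 × 133138) = 22500 / 1730.8 ≈ 13.

f/13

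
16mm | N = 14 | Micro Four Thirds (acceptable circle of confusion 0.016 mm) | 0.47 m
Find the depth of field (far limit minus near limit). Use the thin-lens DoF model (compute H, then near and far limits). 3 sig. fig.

443 mm

Hyperfocal distance H = f²/(N·c) + f = 16²/(14 × 0.016) + 16 = 256/0.224 + 16 ≈ 1158.9 mm ≈ 1.159 m.
Near limit Dn = s·(H − f)/(H + s − 2f) = 470 × (1158.9 − 16) / (1158.9 + 470 − 2 × 16) = 470 × 1142.9 / 1596.9 ≈ 336.38 mm.
Far limit Df = s·(H − f)/(H − s) = 470 × (1158.9 − 16) / (1158.9 − 470) = 470 × 1142.9 / 688.9 ≈ 779.76 mm.
Depth of field = Df − Dn = 779.76 − 336.38 ≈ 443.38 mm.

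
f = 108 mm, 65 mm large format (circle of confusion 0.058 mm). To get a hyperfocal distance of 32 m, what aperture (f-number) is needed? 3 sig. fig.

f/6.31

Rearrange H = f²/(N·c) + f for N: N = f² / ((H − f)·c).
N = 108² / ((32000 − 108) × 0.058) = 11664 / 1850 ≈ 6.31.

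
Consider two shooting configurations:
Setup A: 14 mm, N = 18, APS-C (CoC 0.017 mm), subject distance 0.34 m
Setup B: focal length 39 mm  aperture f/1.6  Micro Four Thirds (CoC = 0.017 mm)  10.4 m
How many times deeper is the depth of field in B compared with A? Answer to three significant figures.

Setup A: H = 14²/(18×0.017) + 14 ≈ 654.5 mm; DoF = Df − Dn = 692.41 − 225.32 ≈ 467.09 mm.
Setup B: H = 39²/(1.6×0.017) + 39 ≈ 55958.1 mm; DoF = Df − Dn = 12765.2 − 8774.3 ≈ 3990.9 mm.
Ratio = 3990.9 / 467.09 ≈ 8.54.

8.54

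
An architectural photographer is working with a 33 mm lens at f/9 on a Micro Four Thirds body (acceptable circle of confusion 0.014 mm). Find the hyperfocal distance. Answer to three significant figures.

8.68 m

Hyperfocal distance H = f²/(N·c) + f = 33²/(9 × 0.014) + 33 = 1089/0.126 + 33 ≈ 8675.9 mm ≈ 8.68 m.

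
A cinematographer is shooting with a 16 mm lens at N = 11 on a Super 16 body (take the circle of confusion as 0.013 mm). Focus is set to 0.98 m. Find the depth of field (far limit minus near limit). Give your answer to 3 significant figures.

1.49 m

Hyperfocal distance H = f²/(N·c) + f = 16²/(11 × 0.013) + 16 = 256/0.143 + 16 ≈ 1806.2 mm ≈ 1.806 m.
Near limit Dn = s·(H − f)/(H + s − 2f) = 980 × (1806.2 − 16) / (1806.2 + 980 − 2 × 16) = 980 × 1790.2 / 2754.2 ≈ 637.0 mm.
Far limit Df = s·(H − f)/(H − s) = 980 × (1806.2 − 16) / (1806.2 − 980) = 980 × 1790.2 / 826.2 ≈ 2123.4 mm.
Depth of field = Df − Dn = 2123.4 − 637.0 ≈ 1486.4 mm ≈ 1.49 m.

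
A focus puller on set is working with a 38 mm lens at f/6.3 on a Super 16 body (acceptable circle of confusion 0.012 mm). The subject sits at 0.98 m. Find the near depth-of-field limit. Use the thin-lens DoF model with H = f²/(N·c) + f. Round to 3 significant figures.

0.934 m

Hyperfocal distance H = f²/(N·c) + f = 38²/(6.3 × 0.012) + 38 = 1444/0.0756 + 38 ≈ 19138.5 mm ≈ 19.14 m.
Near limit Dn = s·(H − f)/(H + s − 2f) = 980 × (19138.5 − 38) / (19138.5 + 980 − 2 × 38) = 980 × 19100.5 / 20042.5 ≈ 933.94 mm ≈ 0.934 m.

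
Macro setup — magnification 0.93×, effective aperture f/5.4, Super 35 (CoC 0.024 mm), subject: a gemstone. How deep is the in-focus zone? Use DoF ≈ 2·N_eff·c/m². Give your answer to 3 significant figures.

At magnification m, DoF ≈ 2·N_eff·c/m² = 2 × 5.4 × 0.024 / 0.93² = 0.2592 / 0.8649 ≈ 0.3 mm.

0.300 mm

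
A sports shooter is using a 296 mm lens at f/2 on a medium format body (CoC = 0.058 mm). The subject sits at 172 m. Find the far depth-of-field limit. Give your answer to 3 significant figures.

223 m

Hyperfocal distance H = f²/(N·c) + f = 296²/(2 × 0.058) + 296 = 87616/0.116 + 296 ≈ 755606.3 mm ≈ 755.6 m.
Far limit Df = s·(H − f)/(H − s) = 172000 × (755606.3 − 296) / (755606.3 − 172000) = 172000 × 755310.3 / 583606.3 ≈ 222604 mm ≈ 223 m.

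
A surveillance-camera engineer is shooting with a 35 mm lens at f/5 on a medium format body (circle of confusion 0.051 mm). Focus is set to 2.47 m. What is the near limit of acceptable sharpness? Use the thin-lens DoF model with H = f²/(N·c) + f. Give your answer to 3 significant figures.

1.64 m

Hyperfocal distance H = f²/(N·c) + f = 35²/(5 × 0.051) + 35 = 1225/0.255 + 35 ≈ 4838.9 mm ≈ 4.839 m.
Near limit Dn = s·(H − f)/(H + s − 2f) = 2470 × (4838.9 − 35) / (4838.9 + 2470 − 2 × 35) = 2470 × 4803.9 / 7238.9 ≈ 1639.2 mm ≈ 1.64 m.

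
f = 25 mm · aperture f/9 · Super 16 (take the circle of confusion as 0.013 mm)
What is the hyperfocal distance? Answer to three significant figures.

5.37 m

Hyperfocal distance H = f²/(N·c) + f = 25²/(9 × 0.013) + 25 = 625/0.117 + 25 ≈ 5366.9 mm ≈ 5.37 m.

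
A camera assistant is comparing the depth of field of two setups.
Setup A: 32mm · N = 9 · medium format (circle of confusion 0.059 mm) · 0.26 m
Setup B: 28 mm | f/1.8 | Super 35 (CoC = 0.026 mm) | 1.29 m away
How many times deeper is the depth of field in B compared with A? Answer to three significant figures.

3.13

Setup A: H = 32²/(9×0.059) + 32 ≈ 1960.4 mm; DoF = Df − Dn = 294.862 − 232.510 ≈ 62.352 mm.
Setup B: H = 28²/(1.8×0.026) + 28 ≈ 16780.1 mm; DoF = Df − Dn = 1395.10 − 1199.63 ≈ 195.47 mm.
Ratio = 195.47 / 62.352 ≈ 3.13.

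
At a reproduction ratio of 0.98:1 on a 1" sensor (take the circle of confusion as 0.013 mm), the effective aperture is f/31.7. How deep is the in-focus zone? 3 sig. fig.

0.858 mm

At magnification m, DoF ≈ 2·N_eff·c/m² = 2 × 31.7 × 0.013 / 0.98² = 0.8242 / 0.9604 ≈ 0.858 mm.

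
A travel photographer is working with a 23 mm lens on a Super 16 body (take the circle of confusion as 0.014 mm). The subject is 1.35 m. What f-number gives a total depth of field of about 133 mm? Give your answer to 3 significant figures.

f/1.40

Write h = H − f = f²/(N·c). The thin-lens limits are Dn = s·h/(h + (s−f)) and Df = s·h/(h − (s−f)), so DoF = Df − Dn = 2·s·(s−f)·h / (h² − (s−f)²).
That is a quadratic in h: DoF·h² − 2·s·(s−f)·h − DoF·(s−f)² = 0 ⇒ h = (s−f)·(s + √(s² + DoF²)) / DoF = 1327 × (1350 + √(1350² + 133²)) / 133 = 1327 × (1350 + 1356.54) / 133 ≈ 27004 mm.
Then N = f²/(c·h) = 23² / (0.014 × 27004) = 529 / 378.06 ≈ 1.40.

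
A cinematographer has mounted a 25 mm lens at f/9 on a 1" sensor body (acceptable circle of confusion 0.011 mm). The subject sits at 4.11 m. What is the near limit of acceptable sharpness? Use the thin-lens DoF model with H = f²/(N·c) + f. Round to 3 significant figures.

Hyperfocal distance H = f²/(N·c) + f = 25²/(9 × 0.011) + 25 = 625/0.099 + 25 ≈ 6338.1 mm ≈ 6.338 m.
Near limit Dn = s·(H − f)/(H + s − 2f) = 4110 × (6338.1 − 25) / (6338.1 + 4110 − 2 × 25) = 4110 × 6313.1 / 10398.1 ≈ 2495.3 mm ≈ 2.50 m.

2.50 m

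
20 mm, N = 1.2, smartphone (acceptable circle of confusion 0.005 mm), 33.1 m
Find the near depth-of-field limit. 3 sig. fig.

22.1 m

Hyperfocal distance H = f²/(N·c) + f = 20²/(1.2 × 0.005) + 20 = 400/0.006 + 20 ≈ 66686.7 mm ≈ 66.69 m.
Near limit Dn = s·(H − f)/(H + s − 2f) = 33100 × (66686.7 − 20) / (66686.7 + 33100 − 2 × 20) = 33100 × 66666.7 / 99746.7 ≈ 22123 mm ≈ 22.1 m.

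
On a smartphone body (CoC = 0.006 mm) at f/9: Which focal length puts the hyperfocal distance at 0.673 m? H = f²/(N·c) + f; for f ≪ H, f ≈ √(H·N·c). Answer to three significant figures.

6.00 mm

From H = f²/(N·c) + f, with f ≪ H: f ≈ √(H·N·c) = √(673 × 9 × 0.006) = √36.342 ≈ 6.028 mm.
Exact: f² + N·c·f − N·c·H = 0 ⇒ f = (−N·c + √((N·c)² + 4·N·c·H))/2 = (−0.054 + √145.37)/2 ≈ 6.0015 mm ≈ 6.00 mm.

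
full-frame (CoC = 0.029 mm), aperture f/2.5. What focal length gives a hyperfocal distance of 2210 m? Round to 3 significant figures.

From H = f²/(N·c) + f, with f ≪ H: f ≈ √(H·N·c) = √(2210000 × 2.5 × 0.029) = √160225 ≈ 400.3 mm.
The +f correction barely moves this — solving exactly, f² + N·c·f − N·c·H = 0 ⇒ f = (−N·c + √((N·c)² + 4·N·c·H))/2 = (−0.0725 + √640900)/2 ≈ 400.24 mm, so f ≈ 400 mm.

400 mm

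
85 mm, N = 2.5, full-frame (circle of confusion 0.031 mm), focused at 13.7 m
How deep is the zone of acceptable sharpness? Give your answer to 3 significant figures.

4.09 m

Hyperfocal distance H = f²/(N·c) + f = 85²/(2.5 × 0.031) + 85 = 7225/0.0775 + 85 ≈ 93310.8 mm ≈ 93.31 m.
Near limit Dn = s·(H − f)/(H + s − 2f) = 13700 × (93310.8 − 85) / (93310.8 + 13700 − 2 × 85) = 13700 × 93225.8 / 106840.8 ≈ 11954.2 mm.
Far limit Df = s·(H − f)/(H − s) = 13700 × (93310.8 − 85) / (93310.8 − 13700) = 13700 × 93225.8 / 79610.8 ≈ 16043.0 mm.
Depth of field = Df − Dn = 16043.0 − 11954.2 ≈ 4088.8 mm ≈ 4.09 m.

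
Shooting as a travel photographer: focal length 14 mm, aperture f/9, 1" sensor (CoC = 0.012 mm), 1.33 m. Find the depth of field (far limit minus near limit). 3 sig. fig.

4.07 m

Hyperfocal distance H = f²/(N·c) + f = 14²/(9 × 0.012) + 14 = 196/0.108 + 14 ≈ 1828.8 mm ≈ 1.829 m.
Near limit Dn = s·(H − f)/(H + s − 2f) = 1330 × (1828.8 − 14) / (1828.8 + 1330 − 2 × 14) = 1330 × 1814.8 / 3130.8 ≈ 771.0 mm.
Far limit Df = s·(H − f)/(H − s) = 1330 × (1828.8 − 14) / (1828.8 − 1330) = 1330 × 1814.8 / 498.8 ≈ 4838.9 mm.
Depth of field = Df − Dn = 4838.9 − 771.0 ≈ 4067.9 mm ≈ 4.07 m.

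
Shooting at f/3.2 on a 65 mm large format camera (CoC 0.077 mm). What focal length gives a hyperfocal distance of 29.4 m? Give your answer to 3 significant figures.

85.0 mm

From H = f²/(N·c) + f, with f ≪ H: f ≈ √(H·N·c) = √(29400 × 3.2 × 0.077) = √7244.2 ≈ 85.11 mm.
Exact: f² + N·c·f − N·c·H = 0 ⇒ f = (−N·c + √((N·c)² + 4·N·c·H))/2 = (−0.2464 + √28977)/2 ≈ 84.990 mm ≈ 85.0 mm.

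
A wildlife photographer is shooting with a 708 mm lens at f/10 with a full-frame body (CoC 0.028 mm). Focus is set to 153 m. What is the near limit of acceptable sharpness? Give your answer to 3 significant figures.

141 m

Hyperfocal distance H = f²/(N·c) + f = 708²/(10 × 0.028) + 708 = 501264/0.28 + 708 ≈ 1790936.6 mm ≈ 1791 m.
Near limit Dn = s·(H − f)/(H + s − 2f) = 153000 × (1790936.6 − 708) / (1790936.6 + 153000 − 2 × 708) = 153000 × 1790228.6 / 1942520.6 ≈ 141005 mm ≈ 141 m.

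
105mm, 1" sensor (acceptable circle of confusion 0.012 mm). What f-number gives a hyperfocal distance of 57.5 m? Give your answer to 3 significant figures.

f/16

Rearrange H = f²/(N·c) + f for N: N = f² / ((H − f)·c).
N = 105² / ((57500 − 105) × 0.012) = 11025 / 688.7 ≈ 16.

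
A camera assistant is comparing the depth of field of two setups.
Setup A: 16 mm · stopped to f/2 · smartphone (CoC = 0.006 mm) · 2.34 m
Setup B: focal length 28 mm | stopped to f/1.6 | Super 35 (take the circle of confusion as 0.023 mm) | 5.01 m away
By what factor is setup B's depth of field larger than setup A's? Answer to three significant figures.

4.80

Setup A: H = 16²/(2×0.006) + 16 ≈ 21349.3 mm; DoF = Df − Dn = 2626.08 − 2110.13 ≈ 515.95 mm.
Setup B: H = 28²/(1.6×0.023) + 28 ≈ 21332.3 mm; DoF = Df − Dn = 6539.2 − 4060.5 ≈ 2478.7 mm.
Ratio = 2478.7 / 515.95 ≈ 4.80.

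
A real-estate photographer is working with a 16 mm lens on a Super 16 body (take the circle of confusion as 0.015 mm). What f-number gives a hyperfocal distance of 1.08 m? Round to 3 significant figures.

f/16

Rearrange H = f²/(N·c) + f for N: N = f² / ((H − f)·c).
N = 16² / ((1080 − 16) × 0.015) = 256 / 15.96 ≈ 16.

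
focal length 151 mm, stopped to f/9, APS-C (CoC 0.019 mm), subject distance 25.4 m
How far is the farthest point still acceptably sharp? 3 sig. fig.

Hyperfocal distance H = f²/(N·c) + f = 151²/(9 × 0.019) + 151 = 22801/0.171 + 151 ≈ 133490.2 mm ≈ 133.5 m.
Far limit Df = s·(H − f)/(H − s) = 25400 × (133490.2 − 151) / (133490.2 − 25400) = 25400 × 133339.2 / 108090.2 ≈ 31333 mm ≈ 31.3 m.

31.3 m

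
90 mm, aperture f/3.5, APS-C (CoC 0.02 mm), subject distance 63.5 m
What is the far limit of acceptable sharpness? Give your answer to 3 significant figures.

Hyperfocal distance H = f²/(N·c) + f = 90²/(3.5 × 0.02) + 90 = 8100/0.07 + 90 ≈ 115804.3 mm ≈ 115.8 m.
Far limit Df = s·(H − f)/(H − s) = 63500 × (115804.3 − 90) / (115804.3 − 63500) = 63500 × 115714.3 / 52304.3 ≈ 140483 mm ≈ 140 m.

140 m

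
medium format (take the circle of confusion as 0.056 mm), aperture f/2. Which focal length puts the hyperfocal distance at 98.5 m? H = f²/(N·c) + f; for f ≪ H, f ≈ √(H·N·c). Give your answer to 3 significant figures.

105 mm

From H = f²/(N·c) + f, with f ≪ H: f ≈ √(H·N·c) = √(98500 × 2 × 0.056) = √11032 ≈ 105.0 mm.
The +f correction barely moves this — solving exactly, f² + N·c·f − N·c·H = 0 ⇒ f = (−N·c + √((N·c)² + 4·N·c·H))/2 = (−0.112 + √44128)/2 ≈ 104.98 mm, so f ≈ 105 mm.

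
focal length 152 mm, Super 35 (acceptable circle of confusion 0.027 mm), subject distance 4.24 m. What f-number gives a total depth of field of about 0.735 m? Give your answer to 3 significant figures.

Write h = H − f = f²/(N·c). The thin-lens limits are Dn = s·h/(h + (s−f)) and Df = s·h/(h − (s−f)), so DoF = Df − Dn = 2·s·(s−f)·h / (h² − (s−f)²).
That is a quadratic in h: DoF·h² − 2·s·(s−f)·h − DoF·(s−f)² = 0 ⇒ h = (s−f)·(s + √(s² + DoF²)) / DoF = 4088 × (4240 + √(4240² + 735²)) / 735 = 4088 × (4240 + 4303.23) / 735 ≈ 47517 mm.
Then N = f²/(c·h) = 152² / (0.027 × 47517) = 23104 / 1282.9 ≈ 18.

f/18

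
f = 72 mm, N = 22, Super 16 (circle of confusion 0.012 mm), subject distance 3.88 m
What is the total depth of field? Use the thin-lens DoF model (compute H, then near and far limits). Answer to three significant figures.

Hyperfocal distance H = f²/(N·c) + f = 72²/(22 × 0.012) + 72 = 5184/0.264 + 72 ≈ 19708.4 mm ≈ 19.71 m.
Near limit Dn = s·(H − f)/(H + s − 2f) = 3880 × (19708.4 − 72) / (19708.4 + 3880 − 2 × 72) = 3880 × 19636.4 / 23444.4 ≈ 3249.8 mm.
Far limit Df = s·(H − f)/(H − s) = 3880 × (19708.4 − 72) / (19708.4 − 3880) = 3880 × 19636.4 / 15828.4 ≈ 4813.5 mm.
Depth of field = Df − Dn = 4813.5 − 3249.8 ≈ 1563.7 mm ≈ 1.56 m.

1.56 m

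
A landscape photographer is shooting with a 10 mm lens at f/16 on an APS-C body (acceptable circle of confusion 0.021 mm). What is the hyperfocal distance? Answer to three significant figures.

Hyperfocal distance H = f²/(N·c) + f = 10²/(16 × 0.021) + 10 = 100/0.336 + 10 ≈ 307.6 mm ≈ 0.308 m.

308 mm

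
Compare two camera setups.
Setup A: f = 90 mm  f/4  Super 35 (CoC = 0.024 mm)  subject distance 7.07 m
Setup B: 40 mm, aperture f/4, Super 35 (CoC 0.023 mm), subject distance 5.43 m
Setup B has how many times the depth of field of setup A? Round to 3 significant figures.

3.16

Setup A: H = 90²/(4×0.024) + 90 ≈ 84465.0 mm; DoF = Df − Dn = 7707.6 − 6529.8 ≈ 1177.8 mm.
Setup B: H = 40²/(4×0.023) + 40 ≈ 17431.3 mm; DoF = Df − Dn = 7868.7 − 4145.3 ≈ 3723.4 mm.
Ratio = 3723.4 / 1177.8 ≈ 3.16.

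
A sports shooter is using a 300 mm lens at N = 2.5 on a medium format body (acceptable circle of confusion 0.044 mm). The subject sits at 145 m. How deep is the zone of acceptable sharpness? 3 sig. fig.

Hyperfocal distance H = f²/(N·c) + f = 300²/(2.5 × 0.044) + 300 = 90000/0.11 + 300 ≈ 818481.8 mm ≈ 818.5 m.
Near limit Dn = s·(H − f)/(H + s − 2f) = 145000 × (818481.8 − 300) / (818481.8 + 145000 − 2 × 300) = 145000 × 818181.8 / 962881.8 ≈ 123210 mm.
Far limit Df = s·(H − f)/(H − s) = 145000 × (818481.8 − 300) / (818481.8 − 145000) = 145000 × 818181.8 / 673481.8 ≈ 176154 mm.
Depth of field = Df − Dn = 176154 − 123210 ≈ 52944 mm ≈ 52.9 m.

52.9 m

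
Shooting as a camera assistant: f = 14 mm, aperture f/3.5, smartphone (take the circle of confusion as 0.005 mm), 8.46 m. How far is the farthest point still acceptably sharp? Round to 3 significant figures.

34.4 m

Hyperfocal distance H = f²/(N·c) + f = 14²/(3.5 × 0.005) + 14 = 196/0.0175 + 14 ≈ 11214.0 mm ≈ 11.21 m.
Far limit Df = s·(H − f)/(H − s) = 8460 × (11214.0 − 14) / (11214.0 − 8460) = 8460 × 11200.0 / 2754.0 ≈ 34405 mm ≈ 34.4 m.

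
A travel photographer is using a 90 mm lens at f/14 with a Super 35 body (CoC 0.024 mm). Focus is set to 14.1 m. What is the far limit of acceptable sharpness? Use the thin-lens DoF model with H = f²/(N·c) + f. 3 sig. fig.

Hyperfocal distance H = f²/(N·c) + f = 90²/(14 × 0.024) + 90 = 8100/0.336 + 90 ≈ 24197.1 mm ≈ 24.20 m.
Far limit Df = s·(H − f)/(H − s) = 14100 × (24197.1 − 90) / (24197.1 − 14100) = 14100 × 24107.1 / 10097.1 ≈ 33664 mm ≈ 33.7 m.

33.7 m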